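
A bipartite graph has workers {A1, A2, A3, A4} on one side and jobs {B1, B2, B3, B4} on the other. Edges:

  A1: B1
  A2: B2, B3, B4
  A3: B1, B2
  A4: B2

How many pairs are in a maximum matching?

Unit-capacity flow: source→left, listed edges, right→sink; max matching = max flow.
Augmenting path A1→B1 (+1); matched 1.
Augmenting path A2→B2 (+1); matched 2.
Augmenting path A3→B2→A2→B3 (+1); matched 3.
No augmenting path remains; maximum matching = 3.
König certificate: {A2, B1, B2} is a vertex cover of size 3 (every listed pair touches it), so no matching can be larger.

3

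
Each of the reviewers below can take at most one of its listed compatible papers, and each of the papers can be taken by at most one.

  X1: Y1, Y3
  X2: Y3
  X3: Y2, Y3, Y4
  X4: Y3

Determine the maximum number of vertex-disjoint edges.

3

Unit-capacity flow: source→left, listed edges, right→sink; max matching = max flow.
Augmenting path X1→Y1 (+1); matched 1.
Augmenting path X2→Y3 (+1); matched 2.
Augmenting path X3→Y2 (+1); matched 3.
No augmenting path remains; maximum matching = 3.
König certificate: {X1, X3, Y3} is a vertex cover of size 3 (every listed pair touches it), so no matching can be larger.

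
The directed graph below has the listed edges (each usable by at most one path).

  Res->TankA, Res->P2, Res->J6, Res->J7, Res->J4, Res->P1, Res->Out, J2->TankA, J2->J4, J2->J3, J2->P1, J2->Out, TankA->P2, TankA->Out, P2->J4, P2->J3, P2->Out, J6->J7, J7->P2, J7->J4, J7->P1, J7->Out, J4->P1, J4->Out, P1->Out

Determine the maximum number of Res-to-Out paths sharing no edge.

6

Assign every edge capacity 1; by Menger, the answer equals the max flow.
Path Res→Out (+1); total 1.
Path Res→TankA→Out (+1); total 2.
Path Res→P2→Out (+1); total 3.
Path Res→J7→Out (+1); total 4.
Path Res→J4→Out (+1); total 5.
Path Res→P1→Out (+1); total 6.
No residual Res→Out path; max flow = 6.
Certifying cut of size 6: {J4→Out, J7→Out, P1→Out, P2→Out, Res→Out, Res→TankA}.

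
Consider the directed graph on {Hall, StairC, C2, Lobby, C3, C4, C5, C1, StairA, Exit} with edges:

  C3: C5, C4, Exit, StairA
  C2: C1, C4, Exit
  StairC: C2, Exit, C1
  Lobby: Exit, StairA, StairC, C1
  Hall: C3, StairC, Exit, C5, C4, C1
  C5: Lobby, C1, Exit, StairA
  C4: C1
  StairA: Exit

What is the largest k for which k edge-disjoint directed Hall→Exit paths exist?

4

Assign every edge capacity 1; by Menger, the answer equals the max flow.
Path Hall→Exit (+1); total 1.
Path Hall→StairC→Exit (+1); total 2.
Path Hall→C3→Exit (+1); total 3.
Path Hall→C5→Exit (+1); total 4.
No residual Hall→Exit path; max flow = 4.
Certifying cut of size 4: {Hall→C3, Hall→C5, Hall→Exit, Hall→StairC}.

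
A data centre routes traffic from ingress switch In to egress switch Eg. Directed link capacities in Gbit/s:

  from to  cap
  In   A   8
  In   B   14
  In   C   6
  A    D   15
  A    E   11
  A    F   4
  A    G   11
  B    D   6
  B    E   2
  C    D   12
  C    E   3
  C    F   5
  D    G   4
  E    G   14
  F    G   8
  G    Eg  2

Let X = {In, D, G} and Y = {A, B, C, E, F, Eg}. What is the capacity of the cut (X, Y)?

30

Edges leaving {In, D, G}: In→A (8), In→B (14), In→C (6), G→Eg (2).
Cut capacity = 8 + 14 + 6 + 2 = 30.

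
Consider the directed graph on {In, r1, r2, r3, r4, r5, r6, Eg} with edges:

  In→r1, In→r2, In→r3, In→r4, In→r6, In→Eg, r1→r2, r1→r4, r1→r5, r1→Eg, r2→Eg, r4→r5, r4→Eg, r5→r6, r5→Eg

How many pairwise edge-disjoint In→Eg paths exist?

Assign every edge capacity 1; by Menger, the answer equals the max flow.
Path In→Eg (+1); total 1.
Path In→r1→Eg (+1); total 2.
Path In→r2→Eg (+1); total 3.
Path In→r4→Eg (+1); total 4.
No residual In→Eg path; max flow = 4.
Certifying cut of size 4: {In→Eg, In→r1, In→r2, In→r4}.

4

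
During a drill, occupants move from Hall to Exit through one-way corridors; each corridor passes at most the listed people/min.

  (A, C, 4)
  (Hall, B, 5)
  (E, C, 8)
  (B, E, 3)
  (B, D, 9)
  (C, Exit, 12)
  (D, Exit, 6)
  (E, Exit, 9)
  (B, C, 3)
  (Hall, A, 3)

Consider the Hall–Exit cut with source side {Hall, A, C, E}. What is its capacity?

Edges leaving {Hall, A, C, E}: Hall→B (5), C→Exit (12), E→Exit (9).
Cut capacity = 5 + 12 + 9 = 26.

26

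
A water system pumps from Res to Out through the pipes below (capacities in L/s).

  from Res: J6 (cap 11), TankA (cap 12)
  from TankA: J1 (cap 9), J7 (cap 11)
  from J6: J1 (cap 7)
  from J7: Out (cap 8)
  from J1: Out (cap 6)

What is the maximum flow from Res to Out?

Augment Res→TankA→J7→Out: bottleneck 8, flow now 8.
Augment Res→TankA→J1→Out: bottleneck 4, flow now 12.
Augment Res→J6→J1→Out: bottleneck 2, flow now 14.
No augmenting path remains; maximum flow = 14.
In the residual graph, reachable from Res: {Res, TankA, J6, J7, J1}.
Min-cut edges: J7→Out (8), J1→Out (6); capacity 8 + 6 = 14.
This cut is saturated, so no flow can exceed 14.

14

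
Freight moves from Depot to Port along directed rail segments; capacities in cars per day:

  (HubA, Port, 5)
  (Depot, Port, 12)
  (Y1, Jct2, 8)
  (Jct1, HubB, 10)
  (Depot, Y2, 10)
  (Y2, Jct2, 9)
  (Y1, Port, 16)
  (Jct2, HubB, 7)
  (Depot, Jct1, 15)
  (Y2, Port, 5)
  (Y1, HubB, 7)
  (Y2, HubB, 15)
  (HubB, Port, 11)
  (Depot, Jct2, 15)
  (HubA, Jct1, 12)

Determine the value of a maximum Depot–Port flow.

28

Augment Depot→Port: bottleneck 12, flow now 12.
Augment Depot→Y2→Port: bottleneck 5, flow now 17.
Augment Depot→Y2→HubB→Port: bottleneck 5, flow now 22.
Augment Depot→Jct1→HubB→Port: bottleneck 6, flow now 28.
No augmenting path remains; maximum flow = 28.
In the residual graph, reachable from Depot: {Depot, Y2, Jct1, Jct2, HubB}.
Min-cut edges: Depot→Port (12), Y2→Port (5), HubB→Port (11); capacity 12 + 5 + 11 = 28.
This cut is saturated, so no flow can exceed 28.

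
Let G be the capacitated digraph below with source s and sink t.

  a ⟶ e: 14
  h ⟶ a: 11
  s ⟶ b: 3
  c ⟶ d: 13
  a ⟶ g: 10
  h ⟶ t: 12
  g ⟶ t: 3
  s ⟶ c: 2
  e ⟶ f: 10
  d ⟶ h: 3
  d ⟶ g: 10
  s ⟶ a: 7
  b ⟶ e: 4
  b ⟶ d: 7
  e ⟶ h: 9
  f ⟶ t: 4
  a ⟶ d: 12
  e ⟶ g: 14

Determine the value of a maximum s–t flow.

12

Augment s→a→g→t: bottleneck 3, flow now 3.
Augment s→a→d→h→t: bottleneck 3, flow now 6.
Augment s→a→e→f→t: bottleneck 1, flow now 7.
Augment s→b→e→f→t: bottleneck 3, flow now 10.
Augment s→c→d→a→e→h→t: bottleneck 2, flow now 12. (uses reverse residual edge)
No augmenting path remains; maximum flow = 12.
In the residual graph, reachable from s: {s}.
Min-cut edges: s→a (7), s→b (3), s→c (2); capacity 7 + 3 + 2 = 12.
This cut is saturated, so no flow can exceed 12.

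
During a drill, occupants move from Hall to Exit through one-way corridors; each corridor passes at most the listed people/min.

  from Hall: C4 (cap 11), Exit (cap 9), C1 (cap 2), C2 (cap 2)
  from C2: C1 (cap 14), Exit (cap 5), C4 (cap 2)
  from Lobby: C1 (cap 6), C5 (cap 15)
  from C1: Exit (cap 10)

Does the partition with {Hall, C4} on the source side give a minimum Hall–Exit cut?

Given cut capacity: 2 + 2 + 9 = 13.
Augment Hall→Exit: bottleneck 9, flow now 9.
Augment Hall→C2→Exit: bottleneck 2, flow now 11.
Augment Hall→C1→Exit: bottleneck 2, flow now 13.
No augmenting path remains; maximum flow = 13.
Cut capacity 13 equals the max flow, so it is a minimum cut.

Yes — it is a minimum cut (capacity 13).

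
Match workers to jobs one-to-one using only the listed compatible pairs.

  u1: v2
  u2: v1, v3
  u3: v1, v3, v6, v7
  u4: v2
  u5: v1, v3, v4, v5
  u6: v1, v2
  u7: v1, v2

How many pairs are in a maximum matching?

Unit-capacity flow: source→left, listed edges, right→sink; max matching = max flow.
Augmenting path u1→v2 (+1); matched 1.
Augmenting path u2→v1 (+1); matched 2.
Augmenting path u3→v3 (+1); matched 3.
Augmenting path u5→v4 (+1); matched 4.
Augmenting path u6→v1→u2→v3→u3→v6 (+1); matched 5.
No augmenting path remains; maximum matching = 5.
König certificate: {u2, u3, u5, v1, v2} is a vertex cover of size 5 (every listed pair touches it), so no matching can be larger.

5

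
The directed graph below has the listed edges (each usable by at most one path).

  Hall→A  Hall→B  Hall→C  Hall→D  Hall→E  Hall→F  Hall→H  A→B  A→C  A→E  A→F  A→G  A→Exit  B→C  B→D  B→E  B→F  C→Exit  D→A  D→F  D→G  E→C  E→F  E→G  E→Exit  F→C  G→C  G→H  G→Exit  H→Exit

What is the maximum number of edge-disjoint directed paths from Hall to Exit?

Assign every edge capacity 1; by Menger, the answer equals the max flow.
Path Hall→A→Exit (+1); total 1.
Path Hall→C→Exit (+1); total 2.
Path Hall→E→Exit (+1); total 3.
Path Hall→H→Exit (+1); total 4.
Path Hall→D→G→Exit (+1); total 5.
No residual Hall→Exit path; max flow = 5.
Certifying cut of size 5: {A→Exit, C→Exit, E→Exit, G→Exit, H→Exit}.

5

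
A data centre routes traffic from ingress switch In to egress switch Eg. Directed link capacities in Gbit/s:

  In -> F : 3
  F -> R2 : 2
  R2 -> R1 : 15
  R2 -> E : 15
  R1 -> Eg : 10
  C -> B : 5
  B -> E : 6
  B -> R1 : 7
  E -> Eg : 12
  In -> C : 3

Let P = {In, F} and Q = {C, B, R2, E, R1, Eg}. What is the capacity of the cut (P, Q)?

Edges leaving {In, F}: In→C (3), F→R2 (2).
Cut capacity = 3 + 2 = 5.

5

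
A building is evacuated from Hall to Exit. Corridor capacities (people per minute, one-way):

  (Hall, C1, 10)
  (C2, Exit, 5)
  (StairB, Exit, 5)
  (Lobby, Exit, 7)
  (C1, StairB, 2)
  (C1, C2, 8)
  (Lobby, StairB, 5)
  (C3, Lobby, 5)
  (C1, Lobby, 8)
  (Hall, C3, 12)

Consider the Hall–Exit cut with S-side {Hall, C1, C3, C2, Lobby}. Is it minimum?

No — its capacity is 19, but the minimum cut has capacity 15.

Given cut capacity: 2 + 5 + 5 + 7 = 19.
Augment Hall→C1→C2→Exit: bottleneck 5, flow now 5.
Augment Hall→C1→Lobby→Exit: bottleneck 5, flow now 10.
Augment Hall→C3→Lobby→Exit: bottleneck 2, flow now 12.
Augment Hall→C3→Lobby→StairB→Exit: bottleneck 3, flow now 15.
No augmenting path remains; maximum flow = 15.
In the residual graph, reachable from Hall: {Hall, C3}.
Min-cut edges: Hall→C1 (10), C3→Lobby (5); capacity 10 + 5 = 15.
Cut capacity 19 exceeds the max flow 15, so it is not minimum.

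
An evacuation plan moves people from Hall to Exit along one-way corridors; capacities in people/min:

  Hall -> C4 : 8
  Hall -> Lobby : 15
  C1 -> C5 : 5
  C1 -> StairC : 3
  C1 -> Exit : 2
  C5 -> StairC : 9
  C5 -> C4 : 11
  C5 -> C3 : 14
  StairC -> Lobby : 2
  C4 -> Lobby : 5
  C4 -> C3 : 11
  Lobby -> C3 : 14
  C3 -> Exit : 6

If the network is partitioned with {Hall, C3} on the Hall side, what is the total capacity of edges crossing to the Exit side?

29

Edges leaving {Hall, C3}: Hall→C4 (8), Hall→Lobby (15), C3→Exit (6).
Cut capacity = 8 + 15 + 6 = 29.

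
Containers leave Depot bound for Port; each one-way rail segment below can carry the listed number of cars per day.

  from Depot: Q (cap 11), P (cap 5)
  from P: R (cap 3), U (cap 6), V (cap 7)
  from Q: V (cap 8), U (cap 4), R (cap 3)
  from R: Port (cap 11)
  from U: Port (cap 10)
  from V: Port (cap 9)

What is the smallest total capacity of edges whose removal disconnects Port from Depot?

Augment Depot→P→R→Port: bottleneck 3, flow now 3.
Augment Depot→P→U→Port: bottleneck 2, flow now 5.
Augment Depot→Q→R→Port: bottleneck 3, flow now 8.
Augment Depot→Q→U→Port: bottleneck 4, flow now 12.
Augment Depot→Q→V→Port: bottleneck 4, flow now 16.
No augmenting path remains; maximum flow = 16.
By max-flow min-cut, the minimum cut capacity equals the max flow.
In the residual graph, reachable from Depot: {Depot}.
Min-cut edges: Depot→P (5), Depot→Q (11); capacity 5 + 11 = 16.

16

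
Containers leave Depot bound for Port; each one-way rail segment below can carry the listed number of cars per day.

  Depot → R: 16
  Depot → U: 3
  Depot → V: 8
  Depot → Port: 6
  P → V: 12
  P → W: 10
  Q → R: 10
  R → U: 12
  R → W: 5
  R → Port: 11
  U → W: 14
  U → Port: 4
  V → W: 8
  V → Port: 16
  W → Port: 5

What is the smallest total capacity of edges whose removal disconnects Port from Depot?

Augment Depot→Port: bottleneck 6, flow now 6.
Augment Depot→R→Port: bottleneck 11, flow now 17.
Augment Depot→U→Port: bottleneck 3, flow now 20.
Augment Depot→V→Port: bottleneck 8, flow now 28.
Augment Depot→R→U→Port: bottleneck 1, flow now 29.
Augment Depot→R→W→Port: bottleneck 4, flow now 33.
No augmenting path remains; maximum flow = 33.
By max-flow min-cut, the minimum cut capacity equals the max flow.
In the residual graph, reachable from Depot: {Depot}.
Min-cut edges: Depot→R (16), Depot→U (3), Depot→V (8), Depot→Port (6); capacity 16 + 3 + 8 + 6 = 33.

33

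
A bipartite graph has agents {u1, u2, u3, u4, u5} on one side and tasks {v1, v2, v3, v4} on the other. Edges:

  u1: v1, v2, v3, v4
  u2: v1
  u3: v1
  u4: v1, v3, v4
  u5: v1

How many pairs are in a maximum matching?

3

Unit-capacity flow: source→left, listed edges, right→sink; max matching = max flow.
Augmenting path u1→v1 (+1); matched 1.
Augmenting path u4→v3 (+1); matched 2.
Augmenting path u2→v1→u1→v2 (+1); matched 3.
No augmenting path remains; maximum matching = 3.
König certificate: {u1, u4, v1} is a vertex cover of size 3 (every listed pair touches it), so no matching can be larger.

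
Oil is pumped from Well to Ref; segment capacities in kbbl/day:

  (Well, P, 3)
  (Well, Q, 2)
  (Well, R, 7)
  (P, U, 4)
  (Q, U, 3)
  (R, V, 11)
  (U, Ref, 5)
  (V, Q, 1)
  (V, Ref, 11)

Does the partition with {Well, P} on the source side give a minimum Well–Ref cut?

No — its capacity is 13, but the minimum cut has capacity 12.

Given cut capacity: 2 + 7 + 4 = 13.
Augment Well→P→U→Ref: bottleneck 3, flow now 3.
Augment Well→Q→U→Ref: bottleneck 2, flow now 5.
Augment Well→R→V→Ref: bottleneck 7, flow now 12.
No augmenting path remains; maximum flow = 12.
In the residual graph, reachable from Well: {Well}.
Min-cut edges: Well→P (3), Well→Q (2), Well→R (7); capacity 3 + 2 + 7 = 12.
Cut capacity 13 exceeds the max flow 12, so it is not minimum.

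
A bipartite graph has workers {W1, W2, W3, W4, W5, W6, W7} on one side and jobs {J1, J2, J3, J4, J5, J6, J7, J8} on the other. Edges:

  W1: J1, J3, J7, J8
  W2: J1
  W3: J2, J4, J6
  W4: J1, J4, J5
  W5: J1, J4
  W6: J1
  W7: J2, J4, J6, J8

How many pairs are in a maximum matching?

Unit-capacity flow: source→left, listed edges, right→sink; max matching = max flow.
Augmenting path W1→J1 (+1); matched 1.
Augmenting path W3→J2 (+1); matched 2.
Augmenting path W4→J4 (+1); matched 3.
Augmenting path W7→J6 (+1); matched 4.
Augmenting path W2→J1→W1→J3 (+1); matched 5.
Augmenting path W5→J4→W4→J5 (+1); matched 6.
No augmenting path remains; maximum matching = 6.
König certificate: {W1, W3, W4, W5, W7, J1} is a vertex cover of size 6 (every listed pair touches it), so no matching can be larger.

6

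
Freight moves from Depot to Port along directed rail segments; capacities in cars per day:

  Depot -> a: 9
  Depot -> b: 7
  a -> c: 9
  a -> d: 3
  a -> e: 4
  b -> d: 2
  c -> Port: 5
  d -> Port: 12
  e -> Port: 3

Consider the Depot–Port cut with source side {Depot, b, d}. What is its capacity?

21

Edges leaving {Depot, b, d}: Depot→a (9), d→Port (12).
Cut capacity = 9 + 12 = 21.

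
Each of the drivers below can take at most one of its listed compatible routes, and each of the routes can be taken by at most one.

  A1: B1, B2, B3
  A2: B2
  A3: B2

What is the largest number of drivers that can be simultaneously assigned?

Unit-capacity flow: source→left, listed edges, right→sink; max matching = max flow.
Augmenting path A1→B1 (+1); matched 1.
Augmenting path A2→B2 (+1); matched 2.
No augmenting path remains; maximum matching = 2.
König certificate: {A1, B2} is a vertex cover of size 2 (every listed pair touches it), so no matching can be larger.

2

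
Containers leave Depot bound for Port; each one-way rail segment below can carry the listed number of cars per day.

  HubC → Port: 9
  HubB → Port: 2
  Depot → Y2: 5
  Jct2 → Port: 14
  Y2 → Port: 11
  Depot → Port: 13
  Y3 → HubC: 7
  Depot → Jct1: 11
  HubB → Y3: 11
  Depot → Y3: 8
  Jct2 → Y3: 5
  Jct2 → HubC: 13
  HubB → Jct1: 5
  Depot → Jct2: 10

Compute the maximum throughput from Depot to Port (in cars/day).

35

Augment Depot→Port: bottleneck 13, flow now 13.
Augment Depot→Y2→Port: bottleneck 5, flow now 18.
Augment Depot→Jct2→Port: bottleneck 10, flow now 28.
Augment Depot→Y3→HubC→Port: bottleneck 7, flow now 35.
No augmenting path remains; maximum flow = 35.
In the residual graph, reachable from Depot: {Depot, Jct1, Y3}.
Min-cut edges: Depot→Y2 (5), Depot→Jct2 (10), Depot→Port (13), Y3→HubC (7); capacity 5 + 10 + 13 + 7 = 35.
This cut is saturated, so no flow can exceed 35.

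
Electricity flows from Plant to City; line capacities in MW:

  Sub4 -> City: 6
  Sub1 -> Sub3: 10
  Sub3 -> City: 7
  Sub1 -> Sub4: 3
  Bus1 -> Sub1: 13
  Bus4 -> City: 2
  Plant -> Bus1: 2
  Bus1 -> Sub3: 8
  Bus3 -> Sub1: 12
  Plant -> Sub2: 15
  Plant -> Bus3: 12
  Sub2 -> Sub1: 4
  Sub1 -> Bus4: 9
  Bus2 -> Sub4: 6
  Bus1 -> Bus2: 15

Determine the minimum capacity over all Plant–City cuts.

Augment Plant→Bus1→Sub3→City: bottleneck 2, flow now 2.
Augment Plant→Sub2→Sub1→Sub4→City: bottleneck 3, flow now 5.
Augment Plant→Sub2→Sub1→Bus4→City: bottleneck 1, flow now 6.
Augment Plant→Bus3→Sub1→Bus4→City: bottleneck 1, flow now 7.
Augment Plant→Bus3→Sub1→Sub3→City: bottleneck 5, flow now 12.
Augment Plant→Bus3→Sub1→Sub3→Bus1→Bus2→Sub4→City: bottleneck 2, flow now 14. (uses reverse residual edge)
No augmenting path remains; maximum flow = 14.
By max-flow min-cut, the minimum cut capacity equals the max flow.
In the residual graph, reachable from Plant: {Plant, Sub2, Bus3, Sub1, Bus4, Sub3}.
Min-cut edges: Plant→Bus1 (2), Sub1→Sub4 (3), Bus4→City (2), Sub3→City (7); capacity 2 + 3 + 2 + 7 = 14.

14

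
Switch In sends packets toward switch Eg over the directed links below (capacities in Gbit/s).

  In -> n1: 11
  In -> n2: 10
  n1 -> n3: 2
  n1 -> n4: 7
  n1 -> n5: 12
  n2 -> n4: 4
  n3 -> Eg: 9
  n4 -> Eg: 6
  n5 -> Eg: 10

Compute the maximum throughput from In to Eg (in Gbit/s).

Augment In→n1→n3→Eg: bottleneck 2, flow now 2.
Augment In→n1→n4→Eg: bottleneck 6, flow now 8.
Augment In→n1→n5→Eg: bottleneck 3, flow now 11.
Augment In→n2→n4→n1→n5→Eg: bottleneck 4, flow now 15. (uses reverse residual edge)
No augmenting path remains; maximum flow = 15.
In the residual graph, reachable from In: {In, n2}.
Min-cut edges: In→n1 (11), n2→n4 (4); capacity 11 + 4 = 15.
This cut is saturated, so no flow can exceed 15.

15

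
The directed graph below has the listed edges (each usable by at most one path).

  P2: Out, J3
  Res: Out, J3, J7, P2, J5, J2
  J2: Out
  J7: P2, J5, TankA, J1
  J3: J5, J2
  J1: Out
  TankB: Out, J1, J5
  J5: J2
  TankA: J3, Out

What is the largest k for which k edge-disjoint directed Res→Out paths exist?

Assign every edge capacity 1; by Menger, the answer equals the max flow.
Path Res→Out (+1); total 1.
Path Res→P2→Out (+1); total 2.
Path Res→J2→Out (+1); total 3.
Path Res→J7→TankA→Out (+1); total 4.
No residual Res→Out path; max flow = 4.
Certifying cut of size 4: {J2→Out, Res→J7, Res→Out, Res→P2}.

4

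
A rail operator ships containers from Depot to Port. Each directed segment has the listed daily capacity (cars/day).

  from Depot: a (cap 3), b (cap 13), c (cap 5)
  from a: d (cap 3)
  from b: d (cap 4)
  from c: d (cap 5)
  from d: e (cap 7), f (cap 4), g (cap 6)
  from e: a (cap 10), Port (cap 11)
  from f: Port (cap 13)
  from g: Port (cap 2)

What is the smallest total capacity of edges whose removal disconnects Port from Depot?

Augment Depot→a→d→e→Port: bottleneck 3, flow now 3.
Augment Depot→b→d→e→Port: bottleneck 4, flow now 7.
Augment Depot→c→d→f→Port: bottleneck 4, flow now 11.
Augment Depot→c→d→g→Port: bottleneck 1, flow now 12.
No augmenting path remains; maximum flow = 12.
By max-flow min-cut, the minimum cut capacity equals the max flow.
In the residual graph, reachable from Depot: {Depot, b}.
Min-cut edges: Depot→a (3), Depot→c (5), b→d (4); capacity 3 + 5 + 4 = 12.

12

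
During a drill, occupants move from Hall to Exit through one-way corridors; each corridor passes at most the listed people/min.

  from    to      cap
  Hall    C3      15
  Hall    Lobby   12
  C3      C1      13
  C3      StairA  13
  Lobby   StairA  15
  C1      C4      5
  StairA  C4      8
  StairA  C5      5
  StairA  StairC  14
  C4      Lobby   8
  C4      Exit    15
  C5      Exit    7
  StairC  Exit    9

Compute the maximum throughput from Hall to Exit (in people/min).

Augment Hall→C3→C1→C4→Exit: bottleneck 5, flow now 5.
Augment Hall→C3→StairA→C4→Exit: bottleneck 8, flow now 13.
Augment Hall→C3→StairA→C5→Exit: bottleneck 2, flow now 15.
Augment Hall→Lobby→StairA→C5→Exit: bottleneck 3, flow now 18.
Augment Hall→Lobby→StairA→StairC→Exit: bottleneck 9, flow now 27.
No augmenting path remains; maximum flow = 27.
In the residual graph, reachable from Hall: {Hall}.
Min-cut edges: Hall→C3 (15), Hall→Lobby (12); capacity 15 + 12 = 27.
This cut is saturated, so no flow can exceed 27.

27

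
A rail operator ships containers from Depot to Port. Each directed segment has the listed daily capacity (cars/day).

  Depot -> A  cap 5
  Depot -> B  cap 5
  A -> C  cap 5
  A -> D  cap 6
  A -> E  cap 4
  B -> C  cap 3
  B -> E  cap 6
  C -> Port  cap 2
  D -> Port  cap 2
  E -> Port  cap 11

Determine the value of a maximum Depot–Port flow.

10

Augment Depot→A→C→Port: bottleneck 2, flow now 2.
Augment Depot→A→D→Port: bottleneck 2, flow now 4.
Augment Depot→A→E→Port: bottleneck 1, flow now 5.
Augment Depot→B→E→Port: bottleneck 5, flow now 10.
No augmenting path remains; maximum flow = 10.
In the residual graph, reachable from Depot: {Depot}.
Min-cut edges: Depot→A (5), Depot→B (5); capacity 5 + 5 = 10.
This cut is saturated, so no flow can exceed 10.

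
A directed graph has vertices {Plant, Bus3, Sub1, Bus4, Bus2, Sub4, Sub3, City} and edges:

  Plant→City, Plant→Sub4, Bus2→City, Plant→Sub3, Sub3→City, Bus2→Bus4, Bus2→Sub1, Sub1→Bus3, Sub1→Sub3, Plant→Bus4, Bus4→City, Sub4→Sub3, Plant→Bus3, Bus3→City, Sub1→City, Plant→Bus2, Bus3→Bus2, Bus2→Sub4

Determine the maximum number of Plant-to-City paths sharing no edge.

5

Assign every edge capacity 1; by Menger, the answer equals the max flow.
Path Plant→City (+1); total 1.
Path Plant→Bus3→City (+1); total 2.
Path Plant→Bus4→City (+1); total 3.
Path Plant→Bus2→City (+1); total 4.
Path Plant→Sub3→City (+1); total 5.
No residual Plant→City path; max flow = 5.
Certifying cut of size 5: {Plant→Bus2, Plant→Bus3, Plant→Bus4, Plant→City, Sub3→City}.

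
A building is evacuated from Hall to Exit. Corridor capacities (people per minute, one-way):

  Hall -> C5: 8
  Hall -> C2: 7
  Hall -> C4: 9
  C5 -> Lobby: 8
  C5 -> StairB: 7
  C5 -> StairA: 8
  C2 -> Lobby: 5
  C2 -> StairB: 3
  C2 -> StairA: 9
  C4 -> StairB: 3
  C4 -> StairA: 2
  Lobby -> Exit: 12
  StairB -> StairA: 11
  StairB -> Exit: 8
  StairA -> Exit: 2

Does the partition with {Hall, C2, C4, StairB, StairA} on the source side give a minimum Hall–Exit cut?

Given cut capacity: 8 + 5 + 8 + 2 = 23.
Augment Hall→C5→Lobby→Exit: bottleneck 8, flow now 8.
Augment Hall→C2→Lobby→Exit: bottleneck 4, flow now 12.
Augment Hall→C2→StairB→Exit: bottleneck 3, flow now 15.
Augment Hall→C4→StairB→Exit: bottleneck 3, flow now 18.
Augment Hall→C4→StairA→Exit: bottleneck 2, flow now 20.
No augmenting path remains; maximum flow = 20.
In the residual graph, reachable from Hall: {Hall, C4}.
Min-cut edges: Hall→C5 (8), Hall→C2 (7), C4→StairB (3), C4→StairA (2); capacity 8 + 7 + 3 + 2 = 20.
Cut capacity 23 exceeds the max flow 20, so it is not minimum.

No — its capacity is 23, but the minimum cut has capacity 20.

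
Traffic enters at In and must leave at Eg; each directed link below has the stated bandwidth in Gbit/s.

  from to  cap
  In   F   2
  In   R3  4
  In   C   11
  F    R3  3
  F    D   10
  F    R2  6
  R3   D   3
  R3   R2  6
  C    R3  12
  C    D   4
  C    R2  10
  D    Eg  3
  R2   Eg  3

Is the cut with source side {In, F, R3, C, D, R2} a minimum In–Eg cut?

Yes — it is a minimum cut (capacity 6).

Given cut capacity: 3 + 3 = 6.
Augment In→F→D→Eg: bottleneck 2, flow now 2.
Augment In→R3→D→Eg: bottleneck 1, flow now 3.
Augment In→R3→R2→Eg: bottleneck 3, flow now 6.
No augmenting path remains; maximum flow = 6.
Cut capacity 6 equals the max flow, so it is a minimum cut.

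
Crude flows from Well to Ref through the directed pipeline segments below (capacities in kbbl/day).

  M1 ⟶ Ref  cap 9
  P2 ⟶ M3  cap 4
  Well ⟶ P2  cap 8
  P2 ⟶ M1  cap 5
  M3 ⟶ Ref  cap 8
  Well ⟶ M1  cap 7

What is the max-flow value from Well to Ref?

Augment Well→M1→Ref: bottleneck 7, flow now 7.
Augment Well→P2→M3→Ref: bottleneck 4, flow now 11.
Augment Well→P2→M1→Ref: bottleneck 2, flow now 13.
No augmenting path remains; maximum flow = 13.
In the residual graph, reachable from Well: {Well, P2, M1}.
Min-cut edges: P2→M3 (4), M1→Ref (9); capacity 4 + 9 = 13.
This cut is saturated, so no flow can exceed 13.

13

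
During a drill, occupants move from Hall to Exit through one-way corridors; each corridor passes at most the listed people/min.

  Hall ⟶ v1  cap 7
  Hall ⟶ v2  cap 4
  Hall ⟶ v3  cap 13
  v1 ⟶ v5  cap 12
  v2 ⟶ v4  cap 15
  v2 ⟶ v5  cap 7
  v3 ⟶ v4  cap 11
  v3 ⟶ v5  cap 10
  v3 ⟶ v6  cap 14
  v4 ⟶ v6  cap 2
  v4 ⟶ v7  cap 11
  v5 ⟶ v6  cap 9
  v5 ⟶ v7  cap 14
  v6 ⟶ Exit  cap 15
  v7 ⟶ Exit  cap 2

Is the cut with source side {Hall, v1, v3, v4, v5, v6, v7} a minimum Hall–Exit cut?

No — its capacity is 21, but the minimum cut has capacity 17.

Given cut capacity: 4 + 15 + 2 = 21.
Augment Hall→v3→v6→Exit: bottleneck 13, flow now 13.
Augment Hall→v1→v5→v6→Exit: bottleneck 2, flow now 15.
Augment Hall→v1→v5→v7→Exit: bottleneck 2, flow now 17.
No augmenting path remains; maximum flow = 17.
In the residual graph, reachable from Hall: {Hall, v1, v2, v3, v4, v5, v6, v7}.
Min-cut edges: v6→Exit (15), v7→Exit (2); capacity 15 + 2 = 17.
Cut capacity 21 exceeds the max flow 17, so it is not minimum.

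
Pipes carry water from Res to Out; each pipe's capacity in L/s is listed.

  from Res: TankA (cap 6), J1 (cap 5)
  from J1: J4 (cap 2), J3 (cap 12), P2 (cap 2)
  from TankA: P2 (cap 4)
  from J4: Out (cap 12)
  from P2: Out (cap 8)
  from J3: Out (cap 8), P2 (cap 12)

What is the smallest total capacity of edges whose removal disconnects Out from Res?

Augment Res→J1→J4→Out: bottleneck 2, flow now 2.
Augment Res→J1→P2→Out: bottleneck 2, flow now 4.
Augment Res→J1→J3→Out: bottleneck 1, flow now 5.
Augment Res→TankA→P2→Out: bottleneck 4, flow now 9.
No augmenting path remains; maximum flow = 9.
By max-flow min-cut, the minimum cut capacity equals the max flow.
In the residual graph, reachable from Res: {Res, TankA}.
Min-cut edges: Res→J1 (5), TankA→P2 (4); capacity 5 + 4 = 9.

9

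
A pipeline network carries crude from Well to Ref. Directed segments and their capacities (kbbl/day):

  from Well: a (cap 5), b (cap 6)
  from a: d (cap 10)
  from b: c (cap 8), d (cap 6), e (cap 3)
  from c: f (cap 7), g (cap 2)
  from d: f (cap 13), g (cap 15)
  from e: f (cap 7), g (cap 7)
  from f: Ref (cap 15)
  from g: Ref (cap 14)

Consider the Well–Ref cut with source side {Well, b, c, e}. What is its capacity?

34

Edges leaving {Well, b, c, e}: Well→a (5), b→d (6), c→f (7), c→g (2), e→f (7), e→g (7).
Cut capacity = 5 + 6 + 7 + 2 + 7 + 7 = 34.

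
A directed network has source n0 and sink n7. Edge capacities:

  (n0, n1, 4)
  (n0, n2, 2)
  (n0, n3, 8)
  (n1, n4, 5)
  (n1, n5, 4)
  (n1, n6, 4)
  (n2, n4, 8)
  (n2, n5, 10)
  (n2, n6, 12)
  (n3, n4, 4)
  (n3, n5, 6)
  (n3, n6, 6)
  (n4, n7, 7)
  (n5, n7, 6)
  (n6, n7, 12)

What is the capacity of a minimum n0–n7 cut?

Augment n0→n1→n4→n7: bottleneck 4, flow now 4.
Augment n0→n2→n4→n7: bottleneck 2, flow now 6.
Augment n0→n3→n4→n7: bottleneck 1, flow now 7.
Augment n0→n3→n5→n7: bottleneck 6, flow now 13.
Augment n0→n3→n6→n7: bottleneck 1, flow now 14.
No augmenting path remains; maximum flow = 14.
By max-flow min-cut, the minimum cut capacity equals the max flow.
In the residual graph, reachable from n0: {n0}.
Min-cut edges: n0→n1 (4), n0→n2 (2), n0→n3 (8); capacity 4 + 2 + 8 = 14.

14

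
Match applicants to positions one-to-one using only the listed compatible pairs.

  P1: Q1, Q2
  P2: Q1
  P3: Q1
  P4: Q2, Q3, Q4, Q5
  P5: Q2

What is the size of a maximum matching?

3

Unit-capacity flow: source→left, listed edges, right→sink; max matching = max flow.
Augmenting path P1→Q1 (+1); matched 1.
Augmenting path P4→Q2 (+1); matched 2.
Augmenting path P5→Q2→P4→Q3 (+1); matched 3.
No augmenting path remains; maximum matching = 3.
König certificate: {P4, Q1, Q2} is a vertex cover of size 3 (every listed pair touches it), so no matching can be larger.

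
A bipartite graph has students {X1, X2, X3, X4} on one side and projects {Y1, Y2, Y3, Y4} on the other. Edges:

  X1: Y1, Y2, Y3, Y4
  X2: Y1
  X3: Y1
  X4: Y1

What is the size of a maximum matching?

2

Unit-capacity flow: source→left, listed edges, right→sink; max matching = max flow.
Augmenting path X1→Y1 (+1); matched 1.
Augmenting path X2→Y1→X1→Y2 (+1); matched 2.
No augmenting path remains; maximum matching = 2.
König certificate: {X1, Y1} is a vertex cover of size 2 (every listed pair touches it), so no matching can be larger.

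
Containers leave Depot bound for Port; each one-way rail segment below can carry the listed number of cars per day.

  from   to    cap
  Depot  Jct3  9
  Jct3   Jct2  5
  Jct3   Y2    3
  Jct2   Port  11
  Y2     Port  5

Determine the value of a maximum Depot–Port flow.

8

Augment Depot→Jct3→Jct2→Port: bottleneck 5, flow now 5.
Augment Depot→Jct3→Y2→Port: bottleneck 3, flow now 8.
No augmenting path remains; maximum flow = 8.
In the residual graph, reachable from Depot: {Depot, Jct3}.
Min-cut edges: Jct3→Jct2 (5), Jct3→Y2 (3); capacity 5 + 3 = 8.
This cut is saturated, so no flow can exceed 8.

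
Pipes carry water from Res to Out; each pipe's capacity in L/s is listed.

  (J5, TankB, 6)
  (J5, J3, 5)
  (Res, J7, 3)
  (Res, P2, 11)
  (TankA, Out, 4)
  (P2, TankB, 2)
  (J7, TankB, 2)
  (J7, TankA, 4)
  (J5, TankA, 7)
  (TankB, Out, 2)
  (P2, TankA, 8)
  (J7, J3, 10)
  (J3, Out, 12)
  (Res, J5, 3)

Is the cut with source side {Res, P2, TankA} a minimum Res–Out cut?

Yes — it is a minimum cut (capacity 12).

Given cut capacity: 3 + 3 + 2 + 4 = 12.
Augment Res→J7→J3→Out: bottleneck 3, flow now 3.
Augment Res→J5→J3→Out: bottleneck 3, flow now 6.
Augment Res→P2→TankA→Out: bottleneck 4, flow now 10.
Augment Res→P2→TankB→Out: bottleneck 2, flow now 12.
No augmenting path remains; maximum flow = 12.
Cut capacity 12 equals the max flow, so it is a minimum cut.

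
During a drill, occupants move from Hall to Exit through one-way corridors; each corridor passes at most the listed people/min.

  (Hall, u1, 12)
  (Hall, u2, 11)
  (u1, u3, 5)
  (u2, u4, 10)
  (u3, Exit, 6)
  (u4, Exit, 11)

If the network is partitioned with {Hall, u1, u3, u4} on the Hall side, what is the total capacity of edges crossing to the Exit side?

Edges leaving {Hall, u1, u3, u4}: Hall→u2 (11), u3→Exit (6), u4→Exit (11).
Cut capacity = 11 + 6 + 11 = 28.

28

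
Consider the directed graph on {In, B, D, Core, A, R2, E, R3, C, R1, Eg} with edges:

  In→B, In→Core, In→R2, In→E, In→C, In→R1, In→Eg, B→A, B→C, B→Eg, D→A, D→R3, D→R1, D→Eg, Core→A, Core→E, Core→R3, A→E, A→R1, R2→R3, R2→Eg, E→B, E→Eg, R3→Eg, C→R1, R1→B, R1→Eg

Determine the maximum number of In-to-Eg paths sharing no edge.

6

Assign every edge capacity 1; by Menger, the answer equals the max flow.
Path In→Eg (+1); total 1.
Path In→B→Eg (+1); total 2.
Path In→R2→Eg (+1); total 3.
Path In→E→Eg (+1); total 4.
Path In→R1→Eg (+1); total 5.
Path In→Core→R3→Eg (+1); total 6.
No residual In→Eg path; max flow = 6.
Certifying cut of size 6: {B→Eg, E→Eg, In→Core, In→Eg, In→R2, R1→Eg}.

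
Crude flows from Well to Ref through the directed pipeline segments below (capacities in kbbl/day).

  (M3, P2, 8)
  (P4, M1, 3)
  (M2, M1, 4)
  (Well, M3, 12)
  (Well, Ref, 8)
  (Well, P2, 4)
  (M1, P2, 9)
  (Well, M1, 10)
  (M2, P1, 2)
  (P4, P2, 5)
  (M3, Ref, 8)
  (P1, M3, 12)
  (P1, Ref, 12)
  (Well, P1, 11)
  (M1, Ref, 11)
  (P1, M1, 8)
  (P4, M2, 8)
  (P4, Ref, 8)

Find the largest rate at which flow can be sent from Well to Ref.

Augment Well→Ref: bottleneck 8, flow now 8.
Augment Well→P1→Ref: bottleneck 11, flow now 19.
Augment Well→M3→Ref: bottleneck 8, flow now 27.
Augment Well→M1→Ref: bottleneck 10, flow now 37.
No augmenting path remains; maximum flow = 37.
In the residual graph, reachable from Well: {Well, M3, P2}.
Min-cut edges: Well→P1 (11), Well→M1 (10), Well→Ref (8), M3→Ref (8); capacity 11 + 10 + 8 + 8 = 37.
This cut is saturated, so no flow can exceed 37.

37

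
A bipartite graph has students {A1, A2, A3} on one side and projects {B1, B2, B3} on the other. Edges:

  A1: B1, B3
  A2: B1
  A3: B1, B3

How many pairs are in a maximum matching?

Unit-capacity flow: source→left, listed edges, right→sink; max matching = max flow.
Augmenting path A1→B1 (+1); matched 1.
Augmenting path A3→B3 (+1); matched 2.
No augmenting path remains; maximum matching = 2.
König certificate: {B1, B3} is a vertex cover of size 2 (every listed pair touches it), so no matching can be larger.

2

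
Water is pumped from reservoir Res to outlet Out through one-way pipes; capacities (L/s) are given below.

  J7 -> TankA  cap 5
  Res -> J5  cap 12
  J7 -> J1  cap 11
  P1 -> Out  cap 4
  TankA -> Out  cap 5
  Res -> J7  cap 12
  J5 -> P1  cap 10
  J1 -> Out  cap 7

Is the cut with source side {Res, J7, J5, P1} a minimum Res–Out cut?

Given cut capacity: 5 + 11 + 4 = 20.
Augment Res→J7→TankA→Out: bottleneck 5, flow now 5.
Augment Res→J7→J1→Out: bottleneck 7, flow now 12.
Augment Res→J5→P1→Out: bottleneck 4, flow now 16.
No augmenting path remains; maximum flow = 16.
In the residual graph, reachable from Res: {Res, J5, P1}.
Min-cut edges: Res→J7 (12), P1→Out (4); capacity 12 + 4 = 16.
Cut capacity 20 exceeds the max flow 16, so it is not minimum.

No — its capacity is 20, but the minimum cut has capacity 16.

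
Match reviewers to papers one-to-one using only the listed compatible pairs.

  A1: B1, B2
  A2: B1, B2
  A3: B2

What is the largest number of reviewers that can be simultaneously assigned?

2

Unit-capacity flow: source→left, listed edges, right→sink; max matching = max flow.
Augmenting path A1→B1 (+1); matched 1.
Augmenting path A2→B2 (+1); matched 2.
No augmenting path remains; maximum matching = 2.
König certificate: {B1, B2} is a vertex cover of size 2 (every listed pair touches it), so no matching can be larger.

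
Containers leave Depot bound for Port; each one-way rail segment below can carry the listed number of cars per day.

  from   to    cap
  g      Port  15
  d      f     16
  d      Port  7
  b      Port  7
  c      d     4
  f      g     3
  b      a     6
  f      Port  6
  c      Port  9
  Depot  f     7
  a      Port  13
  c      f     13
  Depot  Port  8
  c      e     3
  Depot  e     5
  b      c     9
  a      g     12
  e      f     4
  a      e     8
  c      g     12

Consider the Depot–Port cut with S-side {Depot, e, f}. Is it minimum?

Given cut capacity: 8 + 3 + 6 = 17.
Augment Depot→Port: bottleneck 8, flow now 8.
Augment Depot→f→Port: bottleneck 6, flow now 14.
Augment Depot→f→g→Port: bottleneck 1, flow now 15.
Augment Depot→e→f→g→Port: bottleneck 2, flow now 17.
No augmenting path remains; maximum flow = 17.
Cut capacity 17 equals the max flow, so it is a minimum cut.

Yes — it is a minimum cut (capacity 17).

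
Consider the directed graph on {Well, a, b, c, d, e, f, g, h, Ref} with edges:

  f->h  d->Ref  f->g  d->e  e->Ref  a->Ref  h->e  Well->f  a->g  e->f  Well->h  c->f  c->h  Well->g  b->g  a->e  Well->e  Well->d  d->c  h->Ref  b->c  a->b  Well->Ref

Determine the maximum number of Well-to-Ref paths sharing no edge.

4

Assign every edge capacity 1; by Menger, the answer equals the max flow.
Path Well→Ref (+1); total 1.
Path Well→d→Ref (+1); total 2.
Path Well→e→Ref (+1); total 3.
Path Well→h→Ref (+1); total 4.
No residual Well→Ref path; max flow = 4.
Certifying cut of size 4: {Well→Ref, Well→d, e→Ref, h→Ref}.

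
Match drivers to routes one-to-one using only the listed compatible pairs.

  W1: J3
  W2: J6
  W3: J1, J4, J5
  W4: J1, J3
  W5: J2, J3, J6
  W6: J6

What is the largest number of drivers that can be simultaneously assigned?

5

Unit-capacity flow: source→left, listed edges, right→sink; max matching = max flow.
Augmenting path W1→J3 (+1); matched 1.
Augmenting path W2→J6 (+1); matched 2.
Augmenting path W3→J1 (+1); matched 3.
Augmenting path W5→J2 (+1); matched 4.
Augmenting path W4→J1→W3→J4 (+1); matched 5.
No augmenting path remains; maximum matching = 5.
König certificate: {W1, W3, W4, W5, J6} is a vertex cover of size 5 (every listed pair touches it), so no matching can be larger.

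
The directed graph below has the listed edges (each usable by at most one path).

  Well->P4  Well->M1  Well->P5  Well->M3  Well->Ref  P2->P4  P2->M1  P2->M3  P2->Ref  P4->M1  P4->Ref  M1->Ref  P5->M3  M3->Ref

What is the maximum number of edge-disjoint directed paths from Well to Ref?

4

Assign every edge capacity 1; by Menger, the answer equals the max flow.
Path Well→Ref (+1); total 1.
Path Well→P4→Ref (+1); total 2.
Path Well→M1→Ref (+1); total 3.
Path Well→M3→Ref (+1); total 4.
No residual Well→Ref path; max flow = 4.
Certifying cut of size 4: {M3→Ref, Well→M1, Well→P4, Well→Ref}.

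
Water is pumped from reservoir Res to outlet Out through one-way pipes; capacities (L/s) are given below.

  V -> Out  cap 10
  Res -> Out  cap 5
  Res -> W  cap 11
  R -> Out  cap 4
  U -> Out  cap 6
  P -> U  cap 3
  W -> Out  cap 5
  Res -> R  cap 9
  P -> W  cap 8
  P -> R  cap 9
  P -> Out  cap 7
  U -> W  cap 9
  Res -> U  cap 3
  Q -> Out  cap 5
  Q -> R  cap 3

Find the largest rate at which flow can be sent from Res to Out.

17

Augment Res→Out: bottleneck 5, flow now 5.
Augment Res→R→Out: bottleneck 4, flow now 9.
Augment Res→U→Out: bottleneck 3, flow now 12.
Augment Res→W→Out: bottleneck 5, flow now 17.
No augmenting path remains; maximum flow = 17.
In the residual graph, reachable from Res: {Res, R, W}.
Min-cut edges: Res→U (3), Res→Out (5), R→Out (4), W→Out (5); capacity 3 + 5 + 4 + 5 = 17.
This cut is saturated, so no flow can exceed 17.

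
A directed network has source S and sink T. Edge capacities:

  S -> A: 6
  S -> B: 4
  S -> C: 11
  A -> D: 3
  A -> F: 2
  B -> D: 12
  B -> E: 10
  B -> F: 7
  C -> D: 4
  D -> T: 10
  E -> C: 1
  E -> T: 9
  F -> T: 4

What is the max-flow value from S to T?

13

Augment S→A→D→T: bottleneck 3, flow now 3.
Augment S→A→F→T: bottleneck 2, flow now 5.
Augment S→B→D→T: bottleneck 4, flow now 9.
Augment S→C→D→T: bottleneck 3, flow now 12.
Augment S→C→D→B→E→T: bottleneck 1, flow now 13. (uses reverse residual edge)
No augmenting path remains; maximum flow = 13.
In the residual graph, reachable from S: {S, A, C}.
Min-cut edges: S→B (4), A→D (3), A→F (2), C→D (4); capacity 4 + 3 + 2 + 4 = 13.
This cut is saturated, so no flow can exceed 13.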